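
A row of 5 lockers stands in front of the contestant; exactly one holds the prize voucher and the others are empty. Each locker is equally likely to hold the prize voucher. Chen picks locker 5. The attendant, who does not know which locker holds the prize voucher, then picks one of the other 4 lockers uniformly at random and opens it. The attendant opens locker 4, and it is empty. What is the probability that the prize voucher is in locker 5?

Because the attendant chose which locker to open without knowing where the prize voucher is, the choice is independent of the prize location. Learning that locker 4 does not hold the prize voucher simply rules out that one location and leaves the remaining 4 lockers still equally likely by symmetry.
So P(the prize voucher in locker 5) = 1/4.

1/4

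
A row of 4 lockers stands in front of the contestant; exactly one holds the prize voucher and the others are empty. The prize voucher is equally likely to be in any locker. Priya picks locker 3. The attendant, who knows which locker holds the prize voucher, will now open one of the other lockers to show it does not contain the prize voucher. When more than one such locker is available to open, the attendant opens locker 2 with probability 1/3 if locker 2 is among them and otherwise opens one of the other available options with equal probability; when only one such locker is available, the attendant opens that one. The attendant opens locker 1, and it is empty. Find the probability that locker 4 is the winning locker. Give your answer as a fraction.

4/9

Apply Bayes' rule, conditioning on where the prize voucher actually is.
If it is in locker 1 (prior 1/4): the attendant opened locker 1, so this case is ruled out; weight (1/4)·0 = 0.
If it is in locker 2 (prior 1/4): locker 2 holds the prize so is unavailable; the attendant chooses uniformly among the 2 others, probability 1/2; weight (1/4)·(1/2) = 1/8.
If it is in locker 3 (prior 1/4): locker 2 is available but not opened; locker 1 gets probability (1 − 1/3)/2 = 1/3; weight (1/4)·(1/3) = 1/12.
If it is in locker 4 (prior 1/4): locker 2 is available but not opened, probability 2/3; weight (1/4)·(2/3) = 1/6.
The weights sum to 3/8.
So P(the prize voucher in locker 4 | the attendant opened locker 1) = (1/6) / (3/8) = 4/9.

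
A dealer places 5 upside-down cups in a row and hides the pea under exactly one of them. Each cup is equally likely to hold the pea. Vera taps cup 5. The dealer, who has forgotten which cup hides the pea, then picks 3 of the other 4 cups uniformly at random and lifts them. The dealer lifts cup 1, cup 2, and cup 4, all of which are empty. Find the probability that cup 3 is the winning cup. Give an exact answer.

1/2

Because the dealer chose which cups to lift without knowing where the pea is, the choice is independent of the prize location. Learning that none of the 3 opened cups holds the pea simply rules out those 3 locations and leaves the remaining 2 cups still equally likely by symmetry.
So P(the pea under cup 3) = 1/2.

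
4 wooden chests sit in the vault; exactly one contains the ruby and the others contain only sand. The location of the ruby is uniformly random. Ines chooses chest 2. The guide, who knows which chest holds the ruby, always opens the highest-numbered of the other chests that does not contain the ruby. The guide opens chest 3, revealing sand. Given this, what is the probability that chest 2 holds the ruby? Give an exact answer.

0

Apply Bayes' rule, conditioning on where the ruby actually is.
If it is in either of chests 1 and 2 (prior 1/4 each): the guide would have opened chest 4 instead, probability 0; weight (1/4)·0 = 0 each.
If it is in chest 3 (prior 1/4): the guide opened chest 3, so this case is ruled out; weight (1/4)·0 = 0.
If it is in chest 4 (prior 1/4): chest 3 is the highest-numbered option available, probability 1; weight (1/4)·1 = 1/4.
The weights sum to 1/4.
So P(the ruby in chest 2 | the guide opened chest 3) = 0 / (1/4) = 0.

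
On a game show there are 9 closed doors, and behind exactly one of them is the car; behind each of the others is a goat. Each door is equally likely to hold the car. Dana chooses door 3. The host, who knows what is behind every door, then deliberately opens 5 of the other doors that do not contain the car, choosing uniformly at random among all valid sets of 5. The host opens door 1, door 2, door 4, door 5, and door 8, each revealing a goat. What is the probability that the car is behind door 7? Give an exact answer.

Apply Bayes' rule, conditioning on where the car actually is.
If it is behind any of doors 1, 2, 4, 5, and 8 (prior 1/9 each): that door was opened and seen not to hold the prize — ruled out; weight (1/9)·0 = 0 each.
If it is behind door 3 (prior 1/9): the host has 56 equally likely choices, so probability 1/56; weight (1/9)·(1/56) = 1/504.
If it is behind any of doors 6, 7, and 9 (prior 1/9 each): the host has 21 equally likely choices, so probability 1/21; weight (1/9)·(1/21) = 1/189 each.
The weights sum to 1/56.
So P(the car behind door 7 | the host opened door 1, door 2, door 4, door 5, and door 8) = (1/189) / (1/56) = 8/27.

8/27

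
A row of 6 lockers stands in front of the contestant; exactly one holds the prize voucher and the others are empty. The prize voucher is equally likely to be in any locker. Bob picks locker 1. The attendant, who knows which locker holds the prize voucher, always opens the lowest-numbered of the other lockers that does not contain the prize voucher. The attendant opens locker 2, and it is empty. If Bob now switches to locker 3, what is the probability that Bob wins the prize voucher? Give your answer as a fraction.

Consider each possible location of the prize voucher in turn.
If it is in any of lockers 1, 3, 4, 5, and 6 (prior 1/6 each): locker 2 is the lowest-numbered option available, probability 1; weight (1/6)·1 = 1/6 each.
If it is in locker 2 (prior 1/6): the attendant opened locker 2, so this case is ruled out; weight (1/6)·0 = 0.
The weights sum to 5/6.
So P(the prize voucher in locker 3 | the attendant opened locker 2) = (1/6) / (5/6) = 1/5.

1/5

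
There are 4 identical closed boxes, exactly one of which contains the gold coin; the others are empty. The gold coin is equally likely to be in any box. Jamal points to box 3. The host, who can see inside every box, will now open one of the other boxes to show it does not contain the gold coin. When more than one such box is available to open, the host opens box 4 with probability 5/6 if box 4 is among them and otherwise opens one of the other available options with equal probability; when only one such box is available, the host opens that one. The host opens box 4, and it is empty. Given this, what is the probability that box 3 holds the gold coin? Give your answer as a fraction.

Consider each possible location of the gold coin in turn.
If it is in any of boxes 1, 2, and 3 (prior 1/4 each): box 4 is available, opened with probability 5/6; weight (1/4)·(5/6) = 5/24 each.
If it is in box 4 (prior 1/4): the host opened box 4, so this case is ruled out; weight (1/4)·0 = 0.
The weights sum to 5/8.
So P(the gold coin in box 3 | the host opened box 4) = (5/24) / (5/8) = 1/3.

1/3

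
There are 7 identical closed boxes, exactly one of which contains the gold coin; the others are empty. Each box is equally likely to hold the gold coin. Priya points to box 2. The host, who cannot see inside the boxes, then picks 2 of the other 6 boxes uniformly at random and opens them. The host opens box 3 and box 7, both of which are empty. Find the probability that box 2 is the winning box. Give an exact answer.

Apply Bayes' rule, conditioning on where the gold coin actually is.
If it is in any of boxes 1, 2, 4, 5, and 6 (prior 1/7 each): the host picks exactly this set with probability 1/15 regardless, and none is the prize; weight (1/7)·(1/15) = 1/105 each.
If it is in either of boxes 3 and 7 (prior 1/7 each): that box was opened and seen not to hold the prize — ruled out; weight (1/7)·0 = 0 each.
The weights sum to 1/21.
So P(the gold coin in box 2 | the host opened box 3 and box 7) = (1/105) / (1/21) = 1/5.

1/5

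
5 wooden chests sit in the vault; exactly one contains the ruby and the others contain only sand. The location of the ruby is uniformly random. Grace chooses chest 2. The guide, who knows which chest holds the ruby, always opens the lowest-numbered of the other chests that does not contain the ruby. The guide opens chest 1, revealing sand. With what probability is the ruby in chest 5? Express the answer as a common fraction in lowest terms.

1/4

Condition on the true location of the ruby.
If it is in chest 1 (prior 1/5): the guide opened chest 1, so this case is ruled out; weight (1/5)·0 = 0.
If it is in any of chests 2, 3, 4, and 5 (prior 1/5 each): chest 1 is the lowest-numbered option available, probability 1; weight (1/5)·1 = 1/5 each.
The weights sum to 4/5.
So P(the ruby in chest 5 | the guide opened chest 1) = (1/5) / (4/5) = 1/4.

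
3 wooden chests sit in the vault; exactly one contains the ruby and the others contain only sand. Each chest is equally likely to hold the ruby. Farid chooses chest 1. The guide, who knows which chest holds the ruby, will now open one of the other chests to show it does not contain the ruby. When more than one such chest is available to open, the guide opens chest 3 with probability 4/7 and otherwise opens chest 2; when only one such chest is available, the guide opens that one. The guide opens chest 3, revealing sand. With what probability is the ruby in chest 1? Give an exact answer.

4/11

Condition on the true location of the ruby.
If it is in chest 1 (prior 1/3): chest 3 is available, opened with probability 4/7; weight (1/3)·(4/7) = 4/21.
If it is in chest 2 (prior 1/3): only chest 3 is available, probability 1; weight (1/3)·1 = 1/3.
If it is in chest 3 (prior 1/3): the guide opened chest 3, so this case is ruled out; weight (1/3)·0 = 0.
The weights sum to 11/21.
So P(the ruby in chest 1 | the guide opened chest 3) = (4/21) / (11/21) = 4/11.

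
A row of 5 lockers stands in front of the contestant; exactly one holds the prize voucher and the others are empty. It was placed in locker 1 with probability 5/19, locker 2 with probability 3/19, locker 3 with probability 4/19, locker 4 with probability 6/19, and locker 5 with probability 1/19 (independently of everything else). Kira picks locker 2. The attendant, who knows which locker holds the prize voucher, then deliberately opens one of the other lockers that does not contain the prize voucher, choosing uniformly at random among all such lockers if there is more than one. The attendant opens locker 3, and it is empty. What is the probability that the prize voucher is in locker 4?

8/19

Apply Bayes' rule, conditioning on where the prize voucher actually is.
If it is in locker 1 (prior 5/19): the attendant has 3 equally likely choices, so probability 1/3; weight (5/19)·(1/3) = 5/57.
If it is in locker 2 (prior 3/19): the attendant has 4 equally likely choices, so probability 1/4; weight (3/19)·(1/4) = 3/76.
If it is in locker 3 (prior 4/19): the attendant opened locker 3, so this case is ruled out; weight (4/19)·0 = 0.
If it is in locker 4 (prior 6/19): the attendant has 3 equally likely choices, so probability 1/3; weight (6/19)·(1/3) = 2/19.
If it is in locker 5 (prior 1/19): the attendant has 3 equally likely choices, so probability 1/3; weight (1/19)·(1/3) = 1/57.
The weights sum to 1/4.
So P(the prize voucher in locker 4 | the attendant opened locker 3) = (2/19) / (1/4) = 8/19.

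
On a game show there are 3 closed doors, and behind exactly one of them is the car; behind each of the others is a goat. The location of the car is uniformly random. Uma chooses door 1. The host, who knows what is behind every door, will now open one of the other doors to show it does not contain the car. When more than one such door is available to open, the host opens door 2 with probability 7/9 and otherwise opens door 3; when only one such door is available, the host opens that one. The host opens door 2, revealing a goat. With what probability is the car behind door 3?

Apply Bayes' rule, conditioning on where the car actually is.
If it is behind door 1 (prior 1/3): door 2 is available, opened with probability 7/9; weight (1/3)·(7/9) = 7/27.
If it is behind door 2 (prior 1/3): the host opened door 2, so this case is ruled out; weight (1/3)·0 = 0.
If it is behind door 3 (prior 1/3): only door 2 is available, probability 1; weight (1/3)·1 = 1/3.
The weights sum to 16/27.
So P(the car behind door 3 | the host opened door 2) = (1/3) / (16/27) = 9/16.

9/16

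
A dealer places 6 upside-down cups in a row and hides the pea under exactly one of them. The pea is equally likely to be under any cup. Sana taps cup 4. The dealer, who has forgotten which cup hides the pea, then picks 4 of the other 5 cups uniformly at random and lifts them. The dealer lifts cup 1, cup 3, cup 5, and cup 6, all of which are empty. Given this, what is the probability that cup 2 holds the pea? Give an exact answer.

1/2

Apply Bayes' rule, conditioning on where the pea actually is.
If it is under any of cups 1, 3, 5, and 6 (prior 1/6 each): that cup was opened and seen not to hold the prize — ruled out; weight (1/6)·0 = 0 each.
If it is under either of cups 2 and 4 (prior 1/6 each): the dealer picks exactly this set with probability 1/5 regardless, and none is the prize; weight (1/6)·(1/5) = 1/30 each.
The weights sum to 1/15.
So P(the pea under cup 2 | the dealer opened cup 1, cup 3, cup 5, and cup 6) = (1/30) / (1/15) = 1/2.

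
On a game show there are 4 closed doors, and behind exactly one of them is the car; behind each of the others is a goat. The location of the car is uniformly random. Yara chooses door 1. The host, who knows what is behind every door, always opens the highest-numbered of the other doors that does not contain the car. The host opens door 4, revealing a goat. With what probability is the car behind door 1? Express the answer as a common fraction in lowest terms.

1/3

Consider each possible location of the car in turn.
If it is behind any of doors 1, 2, and 3 (prior 1/4 each): door 4 is the highest-numbered option available, probability 1; weight (1/4)·1 = 1/4 each.
If it is behind door 4 (prior 1/4): the host opened door 4, so this case is ruled out; weight (1/4)·0 = 0.
The weights sum to 3/4.
So P(the car behind door 1 | the host opened door 4) = (1/4) / (3/4) = 1/3.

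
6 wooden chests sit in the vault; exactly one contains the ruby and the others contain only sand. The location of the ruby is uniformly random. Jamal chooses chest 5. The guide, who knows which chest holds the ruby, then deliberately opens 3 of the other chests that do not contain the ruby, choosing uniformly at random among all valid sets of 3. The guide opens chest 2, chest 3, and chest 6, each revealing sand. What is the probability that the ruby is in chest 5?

Condition on the true location of the ruby.
If it is in either of chests 1 and 4 (prior 1/6 each): the guide has 4 equally likely choices, so probability 1/4; weight (1/6)·(1/4) = 1/24 each.
If it is in any of chests 2, 3, and 6 (prior 1/6 each): that chest was opened and seen not to hold the prize — ruled out; weight (1/6)·0 = 0 each.
If it is in chest 5 (prior 1/6): the guide has 10 equally likely choices, so probability 1/10; weight (1/6)·(1/10) = 1/60.
The weights sum to 1/10.
So P(the ruby in chest 5 | the guide opened chest 2, chest 3, and chest 6) = (1/60) / (1/10) = 1/6.

1/6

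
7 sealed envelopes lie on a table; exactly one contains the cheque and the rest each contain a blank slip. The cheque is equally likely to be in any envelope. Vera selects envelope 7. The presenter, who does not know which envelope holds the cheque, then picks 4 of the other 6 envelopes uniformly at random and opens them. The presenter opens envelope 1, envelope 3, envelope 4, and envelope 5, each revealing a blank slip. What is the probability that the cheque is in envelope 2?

1/3

Apply Bayes' rule, conditioning on where the cheque actually is.
If it is in any of envelopes 1, 3, 4, and 5 (prior 1/7 each): that envelope was opened and seen not to hold the prize — ruled out; weight (1/7)·0 = 0 each.
If it is in any of envelopes 2, 6, and 7 (prior 1/7 each): the presenter picks exactly this set with probability 1/15 regardless, and none is the prize; weight (1/7)·(1/15) = 1/105 each.
The weights sum to 1/35.
So P(the cheque in envelope 2 | the presenter opened envelope 1, envelope 3, envelope 4, and envelope 5) = (1/105) / (1/35) = 1/3.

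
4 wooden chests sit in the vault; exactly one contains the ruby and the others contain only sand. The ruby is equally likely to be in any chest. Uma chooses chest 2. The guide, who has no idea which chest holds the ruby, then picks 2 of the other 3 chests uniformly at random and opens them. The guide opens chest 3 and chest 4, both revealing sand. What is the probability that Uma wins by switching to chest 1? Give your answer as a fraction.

Because the guide chose which chests to open without knowing where the ruby is, the choice is independent of the prize location. Learning that none of the 2 opened chests holds the ruby simply rules out those 2 locations and leaves the remaining 2 chests still equally likely by symmetry.
So P(the ruby in chest 1) = 1/2.

1/2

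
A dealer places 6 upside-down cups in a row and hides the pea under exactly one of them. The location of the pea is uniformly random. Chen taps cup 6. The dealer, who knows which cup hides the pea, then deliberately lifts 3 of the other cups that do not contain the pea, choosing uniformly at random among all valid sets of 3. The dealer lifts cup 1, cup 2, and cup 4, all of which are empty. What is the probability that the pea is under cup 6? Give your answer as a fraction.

Consider each possible location of the pea in turn.
If it is under any of cups 1, 2, and 4 (prior 1/6 each): that cup was opened and seen not to hold the prize — ruled out; weight (1/6)·0 = 0 each.
If it is under either of cups 3 and 5 (prior 1/6 each): the dealer has 4 equally likely choices, so probability 1/4; weight (1/6)·(1/4) = 1/24 each.
If it is under cup 6 (prior 1/6): the dealer has 10 equally likely choices, so probability 1/10; weight (1/6)·(1/10) = 1/60.
The weights sum to 1/10.
So P(the pea under cup 6 | the dealer opened cup 1, cup 2, and cup 4) = (1/60) / (1/10) = 1/6.

1/6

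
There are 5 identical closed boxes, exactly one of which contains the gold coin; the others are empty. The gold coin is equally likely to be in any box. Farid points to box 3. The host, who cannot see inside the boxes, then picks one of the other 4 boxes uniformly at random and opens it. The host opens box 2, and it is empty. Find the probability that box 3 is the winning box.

Apply Bayes' rule, conditioning on where the gold coin actually is.
If it is in any of boxes 1, 3, 4, and 5 (prior 1/5 each): the host picks box 2 with probability 1/4 regardless, and it is not the prize; weight (1/5)·(1/4) = 1/20 each.
If it is in box 2 (prior 1/5): the host opened box 2, so this case is ruled out; weight (1/5)·0 = 0.
The weights sum to 1/5.
So P(the gold coin in box 3 | the host opened box 2) = (1/20) / (1/5) = 1/4.

1/4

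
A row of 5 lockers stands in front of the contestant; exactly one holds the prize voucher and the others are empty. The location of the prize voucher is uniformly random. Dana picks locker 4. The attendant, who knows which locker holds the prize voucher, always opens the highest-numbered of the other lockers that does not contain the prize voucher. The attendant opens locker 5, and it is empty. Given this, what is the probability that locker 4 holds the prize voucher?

Apply Bayes' rule, conditioning on where the prize voucher actually is.
If it is in any of lockers 1, 2, 3, and 4 (prior 1/5 each): locker 5 is the highest-numbered option available, probability 1; weight (1/5)·1 = 1/5 each.
If it is in locker 5 (prior 1/5): the attendant opened locker 5, so this case is ruled out; weight (1/5)·0 = 0.
The weights sum to 4/5.
So P(the prize voucher in locker 4 | the attendant opened locker 5) = (1/5) / (4/5) = 1/4.

1/4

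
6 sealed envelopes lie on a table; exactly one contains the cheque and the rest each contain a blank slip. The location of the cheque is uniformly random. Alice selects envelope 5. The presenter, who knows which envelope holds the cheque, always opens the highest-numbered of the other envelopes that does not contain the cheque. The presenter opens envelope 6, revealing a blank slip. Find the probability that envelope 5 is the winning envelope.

Apply Bayes' rule, conditioning on where the cheque actually is.
If it is in any of envelopes 1, 2, 3, 4, and 5 (prior 1/6 each): envelope 6 is the highest-numbered option available, probability 1; weight (1/6)·1 = 1/6 each.
If it is in envelope 6 (prior 1/6): the presenter opened envelope 6, so this case is ruled out; weight (1/6)·0 = 0.
The weights sum to 5/6.
So P(the cheque in envelope 5 | the presenter opened envelope 6) = (1/6) / (5/6) = 1/5.

1/5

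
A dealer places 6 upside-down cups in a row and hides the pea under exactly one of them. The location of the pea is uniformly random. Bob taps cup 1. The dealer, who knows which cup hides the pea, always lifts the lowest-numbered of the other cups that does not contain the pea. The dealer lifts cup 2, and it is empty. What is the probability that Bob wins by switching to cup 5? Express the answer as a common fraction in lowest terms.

Consider each possible location of the pea in turn.
If it is under any of cups 1, 3, 4, 5, and 6 (prior 1/6 each): cup 2 is the lowest-numbered option available, probability 1; weight (1/6)·1 = 1/6 each.
If it is under cup 2 (prior 1/6): the dealer opened cup 2, so this case is ruled out; weight (1/6)·0 = 0.
The weights sum to 5/6.
So P(the pea under cup 5 | the dealer opened cup 2) = (1/6) / (5/6) = 1/5.

1/5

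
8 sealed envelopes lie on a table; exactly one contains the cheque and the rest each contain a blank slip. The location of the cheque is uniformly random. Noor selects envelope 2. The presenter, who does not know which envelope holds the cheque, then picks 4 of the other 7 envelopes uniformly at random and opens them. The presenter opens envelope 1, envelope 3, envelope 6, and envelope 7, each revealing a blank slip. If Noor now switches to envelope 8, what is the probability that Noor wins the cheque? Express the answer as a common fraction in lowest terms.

Because the presenter chose which envelopes to open without knowing where the cheque is, the choice is independent of the prize location. Learning that none of the 4 opened envelopes holds the cheque simply rules out those 4 locations and leaves the remaining 4 envelopes still equally likely by symmetry.
So P(the cheque in envelope 8) = 1/4.

1/4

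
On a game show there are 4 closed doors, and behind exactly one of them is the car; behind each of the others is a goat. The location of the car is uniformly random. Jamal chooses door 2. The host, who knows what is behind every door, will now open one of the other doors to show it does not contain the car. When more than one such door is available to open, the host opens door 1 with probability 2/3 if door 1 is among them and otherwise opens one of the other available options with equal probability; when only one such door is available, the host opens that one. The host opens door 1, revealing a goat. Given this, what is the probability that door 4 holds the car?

Consider each possible location of the car in turn.
If it is behind door 1 (prior 1/4): the host opened door 1, so this case is ruled out; weight (1/4)·0 = 0.
If it is behind any of doors 2, 3, and 4 (prior 1/4 each): door 1 is available, opened with probability 2/3; weight (1/4)·(2/3) = 1/6 each.
The weights sum to 1/2.
So P(the car behind door 4 | the host opened door 1) = (1/6) / (1/2) = 1/3.

1/3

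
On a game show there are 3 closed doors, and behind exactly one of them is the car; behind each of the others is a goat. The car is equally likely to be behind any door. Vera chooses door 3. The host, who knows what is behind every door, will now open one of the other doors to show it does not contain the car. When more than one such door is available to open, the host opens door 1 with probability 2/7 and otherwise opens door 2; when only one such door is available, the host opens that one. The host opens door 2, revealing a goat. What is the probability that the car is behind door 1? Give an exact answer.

7/12

Consider each possible location of the car in turn.
If it is behind door 1 (prior 1/3): only door 2 is available, probability 1; weight (1/3)·1 = 1/3.
If it is behind door 2 (prior 1/3): the host opened door 2, so this case is ruled out; weight (1/3)·0 = 0.
If it is behind door 3 (prior 1/3): door 1 is available but not opened, probability 5/7; weight (1/3)·(5/7) = 5/21.
The weights sum to 4/7.
So P(the car behind door 1 | the host opened door 2) = (1/3) / (4/7) = 7/12.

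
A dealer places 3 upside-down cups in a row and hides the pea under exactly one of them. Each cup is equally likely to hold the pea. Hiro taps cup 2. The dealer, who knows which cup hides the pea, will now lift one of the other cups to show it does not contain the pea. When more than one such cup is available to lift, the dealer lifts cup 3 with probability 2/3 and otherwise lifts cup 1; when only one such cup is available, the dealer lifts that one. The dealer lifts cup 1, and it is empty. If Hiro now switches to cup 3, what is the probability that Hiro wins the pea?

Condition on the true location of the pea.
If it is under cup 1 (prior 1/3): the dealer opened cup 1, so this case is ruled out; weight (1/3)·0 = 0.
If it is under cup 2 (prior 1/3): cup 3 is available but not opened, probability 1/3; weight (1/3)·(1/3) = 1/9.
If it is under cup 3 (prior 1/3): only cup 1 is available, probability 1; weight (1/3)·1 = 1/3.
The weights sum to 4/9.
So P(the pea under cup 3 | the dealer opened cup 1) = (1/3) / (4/9) = 3/4.

3/4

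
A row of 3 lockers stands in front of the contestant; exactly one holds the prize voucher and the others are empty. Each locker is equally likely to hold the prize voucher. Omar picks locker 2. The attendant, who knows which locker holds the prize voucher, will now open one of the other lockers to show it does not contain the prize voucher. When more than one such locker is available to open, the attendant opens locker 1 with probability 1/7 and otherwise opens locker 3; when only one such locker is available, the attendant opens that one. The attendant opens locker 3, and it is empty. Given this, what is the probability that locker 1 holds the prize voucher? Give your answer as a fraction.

7/13

Consider each possible location of the prize voucher in turn.
If it is in locker 1 (prior 1/3): only locker 3 is available, probability 1; weight (1/3)·1 = 1/3.
If it is in locker 2 (prior 1/3): locker 1 is available but not opened, probability 6/7; weight (1/3)·(6/7) = 2/7.
If it is in locker 3 (prior 1/3): the attendant opened locker 3, so this case is ruled out; weight (1/3)·0 = 0.
The weights sum to 13/21.
So P(the prize voucher in locker 1 | the attendant opened locker 3) = (1/3) / (13/21) = 7/13.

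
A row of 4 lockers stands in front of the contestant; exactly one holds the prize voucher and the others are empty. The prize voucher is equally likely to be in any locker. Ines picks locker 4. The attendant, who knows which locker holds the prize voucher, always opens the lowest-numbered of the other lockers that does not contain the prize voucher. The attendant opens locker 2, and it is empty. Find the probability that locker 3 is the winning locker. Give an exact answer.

0

Apply Bayes' rule, conditioning on where the prize voucher actually is.
If it is in locker 1 (prior 1/4): locker 2 is the lowest-numbered option available, probability 1; weight (1/4)·1 = 1/4.
If it is in locker 2 (prior 1/4): the attendant opened locker 2, so this case is ruled out; weight (1/4)·0 = 0.
If it is in either of lockers 3 and 4 (prior 1/4 each): the attendant would have opened locker 1 instead, probability 0; weight (1/4)·0 = 0 each.
The weights sum to 1/4.
So P(the prize voucher in locker 3 | the attendant opened locker 2) = 0 / (1/4) = 0.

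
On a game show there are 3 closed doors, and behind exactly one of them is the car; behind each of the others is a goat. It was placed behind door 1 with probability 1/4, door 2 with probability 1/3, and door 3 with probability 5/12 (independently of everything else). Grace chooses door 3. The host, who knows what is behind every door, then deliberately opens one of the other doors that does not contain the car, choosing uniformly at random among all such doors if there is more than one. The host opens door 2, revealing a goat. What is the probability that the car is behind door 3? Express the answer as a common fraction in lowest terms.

5/11

Consider each possible location of the car in turn.
If it is behind door 1 (prior 1/4): the host has no choice, probability 1; weight (1/4)·1 = 1/4.
If it is behind door 2 (prior 1/3): the host opened door 2, so this case is ruled out; weight (1/3)·0 = 0.
If it is behind door 3 (prior 5/12): the host has 2 equally likely choices, so probability 1/2; weight (5/12)·(1/2) = 5/24.
The weights sum to 11/24.
So P(the car behind door 3 | the host opened door 2) = (5/24) / (11/24) = 5/11.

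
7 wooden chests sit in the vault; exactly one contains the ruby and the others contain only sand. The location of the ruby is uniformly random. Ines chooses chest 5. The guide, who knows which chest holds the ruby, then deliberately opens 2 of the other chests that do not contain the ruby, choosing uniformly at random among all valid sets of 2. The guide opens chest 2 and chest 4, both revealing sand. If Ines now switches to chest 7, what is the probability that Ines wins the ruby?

3/14

Apply Bayes' rule, conditioning on where the ruby actually is.
If it is in any of chests 1, 3, 6, and 7 (prior 1/7 each): the guide has 10 equally likely choices, so probability 1/10; weight (1/7)·(1/10) = 1/70 each.
If it is in either of chests 2 and 4 (prior 1/7 each): that chest was opened and seen not to hold the prize — ruled out; weight (1/7)·0 = 0 each.
If it is in chest 5 (prior 1/7): the guide has 15 equally likely choices, so probability 1/15; weight (1/7)·(1/15) = 1/105.
The weights sum to 1/15.
So P(the ruby in chest 7 | the guide opened chest 2 and chest 4) = (1/70) / (1/15) = 3/14.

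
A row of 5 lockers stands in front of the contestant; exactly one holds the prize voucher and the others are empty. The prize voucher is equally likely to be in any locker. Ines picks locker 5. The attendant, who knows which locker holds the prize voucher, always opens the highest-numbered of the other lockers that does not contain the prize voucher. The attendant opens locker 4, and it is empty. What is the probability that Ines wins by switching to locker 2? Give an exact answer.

Condition on the true location of the prize voucher.
If it is in any of lockers 1, 2, 3, and 5 (prior 1/5 each): locker 4 is the highest-numbered option available, probability 1; weight (1/5)·1 = 1/5 each.
If it is in locker 4 (prior 1/5): the attendant opened locker 4, so this case is ruled out; weight (1/5)·0 = 0.
The weights sum to 4/5.
So P(the prize voucher in locker 2 | the attendant opened locker 4) = (1/5) / (4/5) = 1/4.

1/4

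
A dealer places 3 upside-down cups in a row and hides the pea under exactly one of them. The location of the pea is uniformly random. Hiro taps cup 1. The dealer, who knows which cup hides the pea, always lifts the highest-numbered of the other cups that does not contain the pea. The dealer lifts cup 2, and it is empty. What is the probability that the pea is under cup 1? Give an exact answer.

0

Apply Bayes' rule, conditioning on where the pea actually is.
If it is under cup 1 (prior 1/3): the dealer would have opened cup 3 instead, probability 0; weight (1/3)·0 = 0.
If it is under cup 2 (prior 1/3): the dealer opened cup 2, so this case is ruled out; weight (1/3)·0 = 0.
If it is under cup 3 (prior 1/3): cup 2 is the highest-numbered option available, probability 1; weight (1/3)·1 = 1/3.
The weights sum to 1/3.
So P(the pea under cup 1 | the dealer opened cup 2) = 0 / (1/3) = 0.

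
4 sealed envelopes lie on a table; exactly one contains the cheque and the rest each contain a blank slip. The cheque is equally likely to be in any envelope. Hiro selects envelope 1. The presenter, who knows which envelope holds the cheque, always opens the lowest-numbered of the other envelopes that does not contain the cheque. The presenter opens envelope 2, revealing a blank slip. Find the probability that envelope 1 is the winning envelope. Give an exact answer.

Condition on the true location of the cheque.
If it is in any of envelopes 1, 3, and 4 (prior 1/4 each): envelope 2 is the lowest-numbered option available, probability 1; weight (1/4)·1 = 1/4 each.
If it is in envelope 2 (prior 1/4): the presenter opened envelope 2, so this case is ruled out; weight (1/4)·0 = 0.
The weights sum to 3/4.
So P(the cheque in envelope 1 | the presenter opened envelope 2) = (1/4) / (3/4) = 1/3.

1/3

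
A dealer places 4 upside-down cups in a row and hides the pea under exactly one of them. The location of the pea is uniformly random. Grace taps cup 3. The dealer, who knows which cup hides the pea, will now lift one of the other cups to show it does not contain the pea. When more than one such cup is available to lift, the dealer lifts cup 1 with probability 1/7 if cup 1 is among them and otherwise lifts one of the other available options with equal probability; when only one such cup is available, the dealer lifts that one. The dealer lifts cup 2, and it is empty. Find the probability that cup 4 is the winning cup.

Condition on the true location of the pea.
If it is under cup 1 (prior 1/4): cup 1 holds the prize so is unavailable; the dealer chooses uniformly among the 2 others, probability 1/2; weight (1/4)·(1/2) = 1/8.
If it is under cup 2 (prior 1/4): the dealer opened cup 2, so this case is ruled out; weight (1/4)·0 = 0.
If it is under cup 3 (prior 1/4): cup 1 is available but not opened; cup 2 gets probability (1 − 1/7)/2 = 3/7; weight (1/4)·(3/7) = 3/28.
If it is under cup 4 (prior 1/4): cup 1 is available but not opened, probability 6/7; weight (1/4)·(6/7) = 3/14.
The weights sum to 25/56.
So P(the pea under cup 4 | the dealer opened cup 2) = (3/14) / (25/56) = 12/25.

12/25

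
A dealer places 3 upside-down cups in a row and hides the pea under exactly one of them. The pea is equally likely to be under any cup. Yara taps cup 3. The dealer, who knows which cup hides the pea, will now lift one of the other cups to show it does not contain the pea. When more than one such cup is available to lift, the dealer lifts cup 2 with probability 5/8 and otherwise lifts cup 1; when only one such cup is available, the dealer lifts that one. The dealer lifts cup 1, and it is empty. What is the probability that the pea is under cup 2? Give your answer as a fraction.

8/11

Condition on the true location of the pea.
If it is under cup 1 (prior 1/3): the dealer opened cup 1, so this case is ruled out; weight (1/3)·0 = 0.
If it is under cup 2 (prior 1/3): only cup 1 is available, probability 1; weight (1/3)·1 = 1/3.
If it is under cup 3 (prior 1/3): cup 2 is available but not opened, probability 3/8; weight (1/3)·(3/8) = 1/8.
The weights sum to 11/24.
So P(the pea under cup 2 | the dealer opened cup 1) = (1/3) / (11/24) = 8/11.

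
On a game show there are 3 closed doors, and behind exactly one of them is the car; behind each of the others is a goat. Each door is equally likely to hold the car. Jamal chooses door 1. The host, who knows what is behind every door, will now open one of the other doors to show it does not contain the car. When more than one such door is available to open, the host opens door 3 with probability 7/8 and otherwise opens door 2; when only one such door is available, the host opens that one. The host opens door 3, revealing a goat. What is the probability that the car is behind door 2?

8/15

Apply Bayes' rule, conditioning on where the car actually is.
If it is behind door 1 (prior 1/3): door 3 is available, opened with probability 7/8; weight (1/3)·(7/8) = 7/24.
If it is behind door 2 (prior 1/3): only door 3 is available, probability 1; weight (1/3)·1 = 1/3.
If it is behind door 3 (prior 1/3): the host opened door 3, so this case is ruled out; weight (1/3)·0 = 0.
The weights sum to 5/8.
So P(the car behind door 2 | the host opened door 3) = (1/3) / (5/8) = 8/15.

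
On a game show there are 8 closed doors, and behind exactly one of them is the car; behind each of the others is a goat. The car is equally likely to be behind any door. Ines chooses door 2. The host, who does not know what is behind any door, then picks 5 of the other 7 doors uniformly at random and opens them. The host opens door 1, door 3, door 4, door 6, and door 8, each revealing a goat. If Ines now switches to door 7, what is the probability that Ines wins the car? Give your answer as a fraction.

Consider each possible location of the car in turn.
If it is behind any of doors 1, 3, 4, 6, and 8 (prior 1/8 each): that door was opened and seen not to hold the prize — ruled out; weight (1/8)·0 = 0 each.
If it is behind any of doors 2, 5, and 7 (prior 1/8 each): the host picks exactly this set with probability 1/21 regardless, and none is the prize; weight (1/8)·(1/21) = 1/168 each.
The weights sum to 1/56.
So P(the car behind door 7 | the host opened door 1, door 3, door 4, door 6, and door 8) = (1/168) / (1/56) = 1/3.

1/3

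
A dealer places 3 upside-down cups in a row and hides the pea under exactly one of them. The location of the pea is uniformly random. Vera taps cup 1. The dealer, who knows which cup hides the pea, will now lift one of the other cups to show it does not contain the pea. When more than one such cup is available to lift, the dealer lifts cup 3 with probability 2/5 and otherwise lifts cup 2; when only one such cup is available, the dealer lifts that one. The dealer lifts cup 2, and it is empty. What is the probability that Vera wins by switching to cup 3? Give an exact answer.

Apply Bayes' rule, conditioning on where the pea actually is.
If it is under cup 1 (prior 1/3): cup 3 is available but not opened, probability 3/5; weight (1/3)·(3/5) = 1/5.
If it is under cup 2 (prior 1/3): the dealer opened cup 2, so this case is ruled out; weight (1/3)·0 = 0.
If it is under cup 3 (prior 1/3): only cup 2 is available, probability 1; weight (1/3)·1 = 1/3.
The weights sum to 8/15.
So P(the pea under cup 3 | the dealer opened cup 2) = (1/3) / (8/15) = 5/8.

5/8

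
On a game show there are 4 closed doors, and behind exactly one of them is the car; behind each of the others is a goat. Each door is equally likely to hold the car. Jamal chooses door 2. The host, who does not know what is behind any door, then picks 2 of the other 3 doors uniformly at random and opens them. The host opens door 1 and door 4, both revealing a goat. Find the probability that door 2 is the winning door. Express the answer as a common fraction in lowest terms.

1/2

Because the host chose which doors to open without knowing where the car is, the choice is independent of the prize location. Learning that none of the 2 opened doors holds the car simply rules out those 2 locations and leaves the remaining 2 doors still equally likely by symmetry.
So P(the car behind door 2) = 1/2.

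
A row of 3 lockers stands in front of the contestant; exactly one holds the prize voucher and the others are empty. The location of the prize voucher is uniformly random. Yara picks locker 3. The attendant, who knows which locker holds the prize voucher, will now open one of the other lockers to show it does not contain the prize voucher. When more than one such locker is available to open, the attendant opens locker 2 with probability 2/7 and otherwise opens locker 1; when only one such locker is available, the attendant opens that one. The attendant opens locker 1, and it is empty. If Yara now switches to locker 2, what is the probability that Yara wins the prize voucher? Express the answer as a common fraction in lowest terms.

Condition on the true location of the prize voucher.
If it is in locker 1 (prior 1/3): the attendant opened locker 1, so this case is ruled out; weight (1/3)·0 = 0.
If it is in locker 2 (prior 1/3): only locker 1 is available, probability 1; weight (1/3)·1 = 1/3.
If it is in locker 3 (prior 1/3): locker 2 is available but not opened, probability 5/7; weight (1/3)·(5/7) = 5/21.
The weights sum to 4/7.
So P(the prize voucher in locker 2 | the attendant opened locker 1) = (1/3) / (4/7) = 7/12.

7/12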